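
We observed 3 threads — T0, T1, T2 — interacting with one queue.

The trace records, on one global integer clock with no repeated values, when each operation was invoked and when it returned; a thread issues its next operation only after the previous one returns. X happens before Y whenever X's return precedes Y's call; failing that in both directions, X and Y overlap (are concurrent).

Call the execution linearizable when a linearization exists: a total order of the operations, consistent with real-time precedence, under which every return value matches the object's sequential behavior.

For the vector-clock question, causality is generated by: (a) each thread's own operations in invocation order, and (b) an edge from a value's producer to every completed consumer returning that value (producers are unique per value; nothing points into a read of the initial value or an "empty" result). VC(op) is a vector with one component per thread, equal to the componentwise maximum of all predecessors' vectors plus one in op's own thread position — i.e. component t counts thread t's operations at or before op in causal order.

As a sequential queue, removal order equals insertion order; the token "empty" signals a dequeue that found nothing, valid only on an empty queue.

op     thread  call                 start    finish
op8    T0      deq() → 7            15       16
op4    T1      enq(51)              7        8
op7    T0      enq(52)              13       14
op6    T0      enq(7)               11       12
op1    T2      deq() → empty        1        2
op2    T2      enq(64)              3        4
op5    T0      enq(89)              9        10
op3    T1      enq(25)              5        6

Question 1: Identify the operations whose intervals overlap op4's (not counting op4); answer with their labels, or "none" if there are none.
Answer: none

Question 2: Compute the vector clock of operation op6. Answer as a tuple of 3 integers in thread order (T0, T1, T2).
Answer: (2, 0, 0)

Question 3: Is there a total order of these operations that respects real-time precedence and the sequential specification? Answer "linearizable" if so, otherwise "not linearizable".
not linearizable

events 1..15 are fine; event 16 — the response of op8 at time 16 — makes the prefix non-linearizable
exhaustive check: the 8 completed queue ops admit one real-time order; illegal
e.g. op1, op2, op3, op4, op5, op6, op7, op8: illegal at step 8, since op8 deq() → 7 cannot apply there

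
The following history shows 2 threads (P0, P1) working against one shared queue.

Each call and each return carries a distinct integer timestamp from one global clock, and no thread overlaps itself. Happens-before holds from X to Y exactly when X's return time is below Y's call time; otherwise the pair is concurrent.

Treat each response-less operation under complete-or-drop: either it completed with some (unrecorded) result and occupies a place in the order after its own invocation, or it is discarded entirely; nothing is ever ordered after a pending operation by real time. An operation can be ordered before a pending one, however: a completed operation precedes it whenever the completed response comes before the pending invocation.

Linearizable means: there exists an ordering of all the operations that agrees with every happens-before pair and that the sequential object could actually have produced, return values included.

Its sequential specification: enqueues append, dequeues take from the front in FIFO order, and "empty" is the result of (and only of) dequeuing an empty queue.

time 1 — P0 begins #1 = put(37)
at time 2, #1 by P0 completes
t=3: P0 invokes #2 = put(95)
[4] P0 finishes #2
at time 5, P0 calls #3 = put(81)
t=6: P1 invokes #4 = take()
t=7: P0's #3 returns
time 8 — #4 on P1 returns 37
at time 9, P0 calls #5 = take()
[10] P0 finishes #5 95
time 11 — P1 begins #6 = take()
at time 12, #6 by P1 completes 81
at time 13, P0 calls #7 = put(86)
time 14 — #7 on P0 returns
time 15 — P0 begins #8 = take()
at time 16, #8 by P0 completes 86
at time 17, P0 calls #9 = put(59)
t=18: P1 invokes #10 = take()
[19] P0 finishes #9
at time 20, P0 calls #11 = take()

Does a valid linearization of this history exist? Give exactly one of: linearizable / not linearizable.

linearizable

witness order: #1, #2, #3, #4, #5, #6, #7, #8, #9
1. #1 put(37), leaving queue <37>
2. #2 put(95), leaving queue <37,95>
3. #3 put(81), leaving queue <37,95,81>
4. #4 take() → 37, leaving queue <95,81>
5. #5 take() → 95, leaving queue <81>
6. #6 take() → 81, leaving queue <>
7. #7 put(86), leaving queue <86>
8. #8 take() → 86, leaving queue <>
9. #9 put(59), leaving queue <59>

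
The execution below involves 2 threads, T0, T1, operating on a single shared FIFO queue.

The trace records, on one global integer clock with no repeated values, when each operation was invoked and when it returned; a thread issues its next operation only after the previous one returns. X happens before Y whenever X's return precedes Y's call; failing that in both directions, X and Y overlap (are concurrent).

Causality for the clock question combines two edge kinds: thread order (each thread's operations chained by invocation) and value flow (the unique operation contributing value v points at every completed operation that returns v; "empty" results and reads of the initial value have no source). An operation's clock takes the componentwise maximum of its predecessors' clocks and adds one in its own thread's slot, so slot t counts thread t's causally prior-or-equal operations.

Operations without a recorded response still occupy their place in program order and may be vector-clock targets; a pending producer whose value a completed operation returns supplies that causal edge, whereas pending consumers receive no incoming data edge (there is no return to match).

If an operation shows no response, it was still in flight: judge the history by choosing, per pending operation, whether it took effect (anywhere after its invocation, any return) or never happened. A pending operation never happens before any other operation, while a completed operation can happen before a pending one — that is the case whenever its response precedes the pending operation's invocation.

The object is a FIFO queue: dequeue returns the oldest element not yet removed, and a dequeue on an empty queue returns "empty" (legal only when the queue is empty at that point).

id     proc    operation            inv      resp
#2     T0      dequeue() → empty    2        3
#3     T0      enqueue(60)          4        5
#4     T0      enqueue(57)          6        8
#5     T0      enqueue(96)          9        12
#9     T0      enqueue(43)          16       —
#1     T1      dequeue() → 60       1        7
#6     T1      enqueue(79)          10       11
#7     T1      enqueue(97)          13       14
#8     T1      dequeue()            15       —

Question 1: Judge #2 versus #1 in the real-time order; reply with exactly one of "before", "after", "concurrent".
#2 spans [2,3], #1 spans [1,7]
the intervals overlap in both directions

concurrent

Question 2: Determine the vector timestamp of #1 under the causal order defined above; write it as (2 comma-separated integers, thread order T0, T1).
#2 (invocation 2): nothing precedes it; T0's component alone gives (1, 0)
VC(#3, invoked at 4): max of VC(#2)=(1, 0), then +1 on thread T0 → (2, 0)
VC(#1, invoked at 1): max of VC(#3)=(2, 0), then +1 on thread T1 → (2, 1)
VC(#4, invoked at 6): max of VC(#3)=(2, 0), then +1 on thread T0 → (3, 0)
VC(#6, invoked at 10): max of VC(#1)=(2, 1), then +1 on thread T1 → (2, 2)
VC(#5, invoked at 9): max of VC(#4)=(3, 0), then +1 on thread T0 → (4, 0)
VC(#7, invoked at 13): max of VC(#6)=(2, 2), then +1 on thread T1 → (2, 3)
VC(#9, invoked at 16): max of VC(#5)=(4, 0), then +1 on thread T0 → (5, 0)
VC(#8, invoked at 15): max of VC(#7)=(2, 3), then +1 on thread T1 → (2, 4)
target: VC(#1) = (2, 1)

(2, 1)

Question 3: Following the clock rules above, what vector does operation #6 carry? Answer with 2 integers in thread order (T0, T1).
no predecessors for #2 (invoked 2): T0 increments from zero → (1, 0)
#3, invoked 4, takes VC(#2)=(1, 0) under max, adds 1 for T0 → (2, 0)
#1, invoked 1, takes VC(#3)=(2, 0) under max, adds 1 for T1 → (2, 1)
#4, invoked 6, takes VC(#3)=(2, 0) under max, adds 1 for T0 → (3, 0)
#6, invoked 10, takes VC(#1)=(2, 1) under max, adds 1 for T1 → (2, 2)
#5, invoked 9, takes VC(#4)=(3, 0) under max, adds 1 for T0 → (4, 0)
#7, invoked 13, takes VC(#6)=(2, 2) under max, adds 1 for T1 → (2, 3)
#9, invoked 16, takes VC(#5)=(4, 0) under max, adds 1 for T0 → (5, 0)
#8, invoked 15, takes VC(#7)=(2, 3) under max, adds 1 for T1 → (2, 4)
target: VC(#6) = (2, 2)

(2, 2)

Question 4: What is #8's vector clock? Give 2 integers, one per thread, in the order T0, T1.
#2, invoked 2, has no incoming edges; only T0's bump applies → (1, 0)
#3 (invocation 4): componentwise max over VC(#2)=(1, 0), +1 at T0, giving (2, 0)
#1 (invocation 1): componentwise max over VC(#3)=(2, 0), +1 at T1, giving (2, 1)
#4 (invocation 6): componentwise max over VC(#3)=(2, 0), +1 at T0, giving (3, 0)
#6 (invocation 10): componentwise max over VC(#1)=(2, 1), +1 at T1, giving (2, 2)
#5 (invocation 9): componentwise max over VC(#4)=(3, 0), +1 at T0, giving (4, 0)
#7 (invocation 13): componentwise max over VC(#6)=(2, 2), +1 at T1, giving (2, 3)
#9 (invocation 16): componentwise max over VC(#5)=(4, 0), +1 at T0, giving (5, 0)
#8 (invocation 15): componentwise max over VC(#7)=(2, 3), +1 at T1, giving (2, 4)
target: VC(#8) = (2, 4)

(2, 4)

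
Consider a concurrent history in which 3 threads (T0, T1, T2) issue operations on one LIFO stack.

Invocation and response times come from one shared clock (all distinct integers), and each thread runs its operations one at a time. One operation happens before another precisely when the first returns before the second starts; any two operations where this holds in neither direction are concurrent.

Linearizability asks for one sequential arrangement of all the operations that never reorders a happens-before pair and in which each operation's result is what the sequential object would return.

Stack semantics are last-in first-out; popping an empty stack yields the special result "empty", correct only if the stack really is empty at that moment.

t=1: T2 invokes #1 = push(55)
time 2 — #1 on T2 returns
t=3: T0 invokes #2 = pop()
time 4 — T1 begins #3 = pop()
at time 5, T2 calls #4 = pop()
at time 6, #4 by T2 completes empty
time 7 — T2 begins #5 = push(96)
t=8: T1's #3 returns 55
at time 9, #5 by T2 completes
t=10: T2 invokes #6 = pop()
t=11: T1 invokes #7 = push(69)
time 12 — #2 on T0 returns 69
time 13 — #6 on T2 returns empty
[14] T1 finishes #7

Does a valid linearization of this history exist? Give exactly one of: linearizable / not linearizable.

events 1..12 are fine; event 13 — the response of #6 at time 13 — makes the prefix non-linearizable
15 orders of the 6 completed LIFO stack ops respect real time; none is legal
no escape via the 1 pending operation (#7): every completion choice fails
e.g. #1, #2, #3, #4, #5, #6 (pending dropped): illegal at step 2, since #2 pop() → 69 cannot apply there
e.g. #1, #2, #4, #3, #5, #6 (pending dropped): illegal at step 2, since #2 pop() → 69 cannot apply there

not linearizable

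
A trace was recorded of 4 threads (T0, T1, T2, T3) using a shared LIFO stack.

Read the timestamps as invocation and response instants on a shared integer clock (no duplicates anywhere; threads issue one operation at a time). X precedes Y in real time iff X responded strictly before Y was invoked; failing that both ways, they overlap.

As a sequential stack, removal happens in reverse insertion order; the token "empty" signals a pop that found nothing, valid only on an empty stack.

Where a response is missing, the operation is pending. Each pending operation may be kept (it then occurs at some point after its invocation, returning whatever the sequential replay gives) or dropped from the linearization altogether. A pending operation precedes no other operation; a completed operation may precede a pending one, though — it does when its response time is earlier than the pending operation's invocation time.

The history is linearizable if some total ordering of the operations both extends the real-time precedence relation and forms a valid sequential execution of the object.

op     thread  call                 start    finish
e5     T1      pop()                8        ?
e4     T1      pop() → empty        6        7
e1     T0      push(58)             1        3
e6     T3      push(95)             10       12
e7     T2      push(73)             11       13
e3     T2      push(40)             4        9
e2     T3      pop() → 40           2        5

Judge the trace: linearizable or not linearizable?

not linearizable

cut after 6 events: linearizable; cut after 7 events (e4 responds, time 7): not linearizable
no legal order exists: 2 real-time-consistent candidates over 3 completed LIFO stack operations, all rejected
include/drop combinations of the 1 pending operation (e3) were all tried; none helps
one such order, e1, e2, e4 (pending dropped), breaks at step 2 where e2 pop() → 40 is illegal
one such order, e2, e1, e4 (pending dropped), breaks at step 1 where e2 pop() → 40 is illegal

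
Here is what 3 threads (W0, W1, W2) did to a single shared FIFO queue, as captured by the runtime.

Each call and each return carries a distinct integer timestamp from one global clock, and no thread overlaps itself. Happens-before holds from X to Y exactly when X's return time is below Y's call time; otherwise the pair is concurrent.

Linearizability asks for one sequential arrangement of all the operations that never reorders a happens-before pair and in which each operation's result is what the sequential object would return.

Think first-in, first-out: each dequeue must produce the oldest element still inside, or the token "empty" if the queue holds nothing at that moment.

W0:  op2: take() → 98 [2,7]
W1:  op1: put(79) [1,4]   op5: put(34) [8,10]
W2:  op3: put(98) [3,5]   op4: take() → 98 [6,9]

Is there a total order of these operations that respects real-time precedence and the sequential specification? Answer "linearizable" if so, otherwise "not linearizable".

prefix check: 1..8 passes, 1..9 fails once op4's time-9 response joins
4 completed operations, 8 real-time-consistent orders — every FIFO queue replay fails
every completion of the 1 pending operation (op5) was checked; none linearizes
one such order, op1, op2, op3, op4 (pending dropped), breaks at step 2 where op2 take() → 98 is illegal
one such order, op1, op3, op2, op4 (pending dropped), breaks at step 3 where op2 take() → 98 is illegal

not linearizable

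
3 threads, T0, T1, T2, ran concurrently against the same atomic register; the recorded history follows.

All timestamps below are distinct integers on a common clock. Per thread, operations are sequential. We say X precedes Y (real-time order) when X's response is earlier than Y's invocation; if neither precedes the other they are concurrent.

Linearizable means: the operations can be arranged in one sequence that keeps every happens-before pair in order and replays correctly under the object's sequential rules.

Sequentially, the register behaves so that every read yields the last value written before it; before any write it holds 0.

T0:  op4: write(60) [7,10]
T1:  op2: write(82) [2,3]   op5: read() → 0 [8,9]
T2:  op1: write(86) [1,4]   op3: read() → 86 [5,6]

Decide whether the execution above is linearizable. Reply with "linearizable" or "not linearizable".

through event 8 a valid linearization exists; event 9 (op5 responding at time 9) ends that
all 2 real-time-respecting orders fail — 4 completed atomic register operations, no legal replay
completion choices over the 1 pending operation (op4) were checked; none helps
e.g. op1, op2, op3, op5 (pending dropped): illegal at step 3, since op3 read() → 86 cannot apply there
e.g. op2, op1, op3, op5 (pending dropped): illegal at step 4, since op5 read() → 0 cannot apply there

not linearizable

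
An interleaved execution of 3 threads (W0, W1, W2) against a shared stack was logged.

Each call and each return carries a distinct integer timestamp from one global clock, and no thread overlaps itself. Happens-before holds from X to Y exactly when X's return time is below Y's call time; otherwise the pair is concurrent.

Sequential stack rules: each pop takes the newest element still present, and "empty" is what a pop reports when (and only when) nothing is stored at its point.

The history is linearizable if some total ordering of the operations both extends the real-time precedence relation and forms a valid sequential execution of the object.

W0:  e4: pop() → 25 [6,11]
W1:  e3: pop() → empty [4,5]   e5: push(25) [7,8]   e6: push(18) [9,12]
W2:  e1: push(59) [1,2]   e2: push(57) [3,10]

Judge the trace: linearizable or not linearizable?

not linearizable

through event 4 a valid linearization exists; event 5 (e3 responding at time 5) ends that
exhaustive check: the 2 completed stack ops admit one real-time order; illegal
including or dropping the 1 pending operation (e2) in any combination fails
e.g. e1, e3 (pending dropped): illegal at step 2, since e3 pop() → empty cannot apply there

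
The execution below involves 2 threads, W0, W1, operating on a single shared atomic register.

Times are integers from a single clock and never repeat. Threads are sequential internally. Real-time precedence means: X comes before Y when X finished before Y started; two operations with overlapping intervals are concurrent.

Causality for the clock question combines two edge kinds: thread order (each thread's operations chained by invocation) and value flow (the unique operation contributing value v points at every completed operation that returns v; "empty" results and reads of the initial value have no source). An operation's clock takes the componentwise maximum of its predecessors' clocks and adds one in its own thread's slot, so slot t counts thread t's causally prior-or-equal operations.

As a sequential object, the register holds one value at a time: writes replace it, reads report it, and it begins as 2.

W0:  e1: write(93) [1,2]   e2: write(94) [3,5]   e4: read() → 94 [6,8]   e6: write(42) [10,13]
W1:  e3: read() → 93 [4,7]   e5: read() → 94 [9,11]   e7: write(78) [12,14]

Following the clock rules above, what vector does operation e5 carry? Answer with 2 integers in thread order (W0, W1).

(2, 2)

root op e1, invoked 1: fresh clock plus W0's own tick → (1, 0)
from VC(e1)=(1, 0), e3 (invoked 4) maxes components and bumps W1 → (1, 1)
from VC(e1)=(1, 0), e2 (invoked 3) maxes components and bumps W0 → (2, 0)
from VC(e2)=(2, 0), e4 (invoked 6) maxes components and bumps W0 → (3, 0)
from VC(e2)=(2, 0), VC(e3)=(1, 1), e5 (invoked 9) maxes components and bumps W1 → (2, 2)
from VC(e4)=(3, 0), e6 (invoked 10) maxes components and bumps W0 → (4, 0)
from VC(e5)=(2, 2), e7 (invoked 12) maxes components and bumps W1 → (2, 3)
target: VC(e5) = (2, 2)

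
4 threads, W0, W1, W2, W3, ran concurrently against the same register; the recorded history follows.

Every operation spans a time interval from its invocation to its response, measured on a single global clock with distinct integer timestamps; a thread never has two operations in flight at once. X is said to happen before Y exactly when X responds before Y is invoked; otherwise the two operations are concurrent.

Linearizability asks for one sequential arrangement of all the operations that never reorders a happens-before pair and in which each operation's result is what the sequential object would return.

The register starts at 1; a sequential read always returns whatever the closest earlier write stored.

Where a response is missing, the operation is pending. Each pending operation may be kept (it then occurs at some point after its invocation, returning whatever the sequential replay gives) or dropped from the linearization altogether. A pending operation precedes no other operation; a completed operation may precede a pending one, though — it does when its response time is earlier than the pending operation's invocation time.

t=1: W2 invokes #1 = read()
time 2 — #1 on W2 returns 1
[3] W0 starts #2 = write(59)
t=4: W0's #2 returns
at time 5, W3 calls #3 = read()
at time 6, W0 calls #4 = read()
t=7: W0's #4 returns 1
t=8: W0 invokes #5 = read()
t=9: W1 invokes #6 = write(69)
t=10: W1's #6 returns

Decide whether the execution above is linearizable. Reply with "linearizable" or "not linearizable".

the violation lands at event 7, #4's response at time 7: events 1..6 linearize, events 1..7 do not
one real-time candidate order over the 3 completed operations — the register replay rejects it
no completion choice of the 1 pending operation (#3) rescues it — every subset was tried
for example #1, #2, #4 (pending dropped) fails at step 3: #4 read() → 1 is not legal there

not linearizable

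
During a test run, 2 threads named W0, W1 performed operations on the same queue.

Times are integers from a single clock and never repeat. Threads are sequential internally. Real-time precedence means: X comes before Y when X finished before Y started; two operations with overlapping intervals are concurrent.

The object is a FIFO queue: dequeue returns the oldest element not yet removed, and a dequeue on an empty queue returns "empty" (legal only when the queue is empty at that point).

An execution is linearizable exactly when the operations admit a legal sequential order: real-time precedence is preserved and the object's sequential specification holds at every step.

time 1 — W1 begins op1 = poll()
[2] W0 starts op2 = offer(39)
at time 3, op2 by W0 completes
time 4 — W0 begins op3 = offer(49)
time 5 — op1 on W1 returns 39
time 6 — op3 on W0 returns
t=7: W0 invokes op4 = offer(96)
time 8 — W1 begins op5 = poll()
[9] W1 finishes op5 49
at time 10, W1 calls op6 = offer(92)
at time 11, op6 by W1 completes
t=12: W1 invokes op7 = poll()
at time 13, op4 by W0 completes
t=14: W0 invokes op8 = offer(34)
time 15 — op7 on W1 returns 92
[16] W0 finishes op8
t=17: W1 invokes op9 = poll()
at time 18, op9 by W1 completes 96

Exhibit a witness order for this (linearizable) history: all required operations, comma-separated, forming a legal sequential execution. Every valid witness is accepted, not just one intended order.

1. op2 offer(39), leaving queue <39>
2. op1 poll() → 39, leaving queue <>
3. op3 offer(49), leaving queue <49>
4. op5 poll() → 49, leaving queue <>
5. op6 offer(92), leaving queue <92>
6. op4 offer(96), leaving queue <92,96>
7. op7 poll() → 92, leaving queue <96>
8. op8 offer(34), leaving queue <96,34>
9. op9 poll() → 96, leaving queue <34>

op2, op1, op3, op5, op6, op4, op7, op8, op9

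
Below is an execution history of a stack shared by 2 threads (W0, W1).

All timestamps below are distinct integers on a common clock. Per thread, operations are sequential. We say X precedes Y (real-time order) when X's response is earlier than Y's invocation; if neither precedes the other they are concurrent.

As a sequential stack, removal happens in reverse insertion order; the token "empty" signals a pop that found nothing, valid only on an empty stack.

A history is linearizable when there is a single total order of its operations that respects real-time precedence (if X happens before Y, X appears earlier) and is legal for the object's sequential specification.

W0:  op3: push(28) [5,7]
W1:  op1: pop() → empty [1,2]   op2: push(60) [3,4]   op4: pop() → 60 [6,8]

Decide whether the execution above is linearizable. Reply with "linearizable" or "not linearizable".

one valid linearization: op1, op2, op4, op3
after step 1 (op1 pop() → empty): stack <>
after step 2 (op2 push(60)): stack <60>
after step 3 (op4 pop() → 60): stack <>
after step 4 (op3 push(28)): stack <28>

linearizable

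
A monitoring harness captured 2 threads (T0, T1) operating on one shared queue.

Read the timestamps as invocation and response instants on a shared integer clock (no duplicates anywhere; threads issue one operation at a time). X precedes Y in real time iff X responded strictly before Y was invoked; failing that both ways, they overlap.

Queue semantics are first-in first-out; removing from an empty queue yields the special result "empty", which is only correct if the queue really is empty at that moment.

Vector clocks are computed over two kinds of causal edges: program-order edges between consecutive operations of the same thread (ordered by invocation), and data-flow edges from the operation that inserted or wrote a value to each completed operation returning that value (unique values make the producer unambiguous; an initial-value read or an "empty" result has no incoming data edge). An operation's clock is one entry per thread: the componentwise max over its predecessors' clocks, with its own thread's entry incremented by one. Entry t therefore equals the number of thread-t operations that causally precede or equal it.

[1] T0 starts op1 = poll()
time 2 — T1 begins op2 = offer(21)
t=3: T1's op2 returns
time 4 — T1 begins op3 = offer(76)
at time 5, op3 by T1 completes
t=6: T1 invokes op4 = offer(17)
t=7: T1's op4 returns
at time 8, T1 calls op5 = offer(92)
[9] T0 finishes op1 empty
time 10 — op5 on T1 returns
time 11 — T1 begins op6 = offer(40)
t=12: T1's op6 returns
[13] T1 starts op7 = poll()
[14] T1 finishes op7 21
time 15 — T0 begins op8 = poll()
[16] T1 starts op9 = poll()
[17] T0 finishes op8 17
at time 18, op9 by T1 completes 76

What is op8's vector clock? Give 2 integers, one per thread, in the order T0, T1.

(2, 3)

invoked at 2, op2 has no predecessors; its own T1 bump gives (0, 1)
invoked at 1, op1 has no predecessors; its own T0 bump gives (1, 0)
VC(op3, invoked at 4): max of VC(op2)=(0, 1), then +1 on thread T1 → (0, 2)
VC(op4, invoked at 6): max of VC(op3)=(0, 2), then +1 on thread T1 → (0, 3)
VC(op5, invoked at 8): max of VC(op4)=(0, 3), then +1 on thread T1 → (0, 4)
VC(op6, invoked at 11): max of VC(op5)=(0, 4), then +1 on thread T1 → (0, 5)
VC(op8, invoked at 15): max of VC(op1)=(1, 0), VC(op4)=(0, 3), then +1 on thread T0 → (2, 3)
VC(op7, invoked at 13): max of VC(op2)=(0, 1), VC(op6)=(0, 5), then +1 on thread T1 → (0, 6)
VC(op9, invoked at 16): max of VC(op3)=(0, 2), VC(op7)=(0, 6), then +1 on thread T1 → (0, 7)
target: VC(op8) = (2, 3)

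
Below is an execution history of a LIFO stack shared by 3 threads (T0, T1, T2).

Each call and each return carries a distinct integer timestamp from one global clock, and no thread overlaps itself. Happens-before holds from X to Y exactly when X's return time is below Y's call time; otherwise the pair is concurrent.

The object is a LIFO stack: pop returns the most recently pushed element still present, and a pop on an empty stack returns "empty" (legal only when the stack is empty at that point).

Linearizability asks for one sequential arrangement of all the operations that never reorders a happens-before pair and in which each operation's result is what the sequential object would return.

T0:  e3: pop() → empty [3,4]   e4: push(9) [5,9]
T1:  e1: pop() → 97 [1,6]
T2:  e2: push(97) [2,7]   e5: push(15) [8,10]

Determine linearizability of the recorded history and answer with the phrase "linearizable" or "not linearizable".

one valid linearization: e2, e1, e3, e4, e5
after step 1 (e2 push(97)): stack <97>
after step 2 (e1 pop() → 97): stack <>
after step 3 (e3 pop() → empty): stack <>
after step 4 (e4 push(9)): stack <9>
after step 5 (e5 push(15)): stack <9,15>

linearizable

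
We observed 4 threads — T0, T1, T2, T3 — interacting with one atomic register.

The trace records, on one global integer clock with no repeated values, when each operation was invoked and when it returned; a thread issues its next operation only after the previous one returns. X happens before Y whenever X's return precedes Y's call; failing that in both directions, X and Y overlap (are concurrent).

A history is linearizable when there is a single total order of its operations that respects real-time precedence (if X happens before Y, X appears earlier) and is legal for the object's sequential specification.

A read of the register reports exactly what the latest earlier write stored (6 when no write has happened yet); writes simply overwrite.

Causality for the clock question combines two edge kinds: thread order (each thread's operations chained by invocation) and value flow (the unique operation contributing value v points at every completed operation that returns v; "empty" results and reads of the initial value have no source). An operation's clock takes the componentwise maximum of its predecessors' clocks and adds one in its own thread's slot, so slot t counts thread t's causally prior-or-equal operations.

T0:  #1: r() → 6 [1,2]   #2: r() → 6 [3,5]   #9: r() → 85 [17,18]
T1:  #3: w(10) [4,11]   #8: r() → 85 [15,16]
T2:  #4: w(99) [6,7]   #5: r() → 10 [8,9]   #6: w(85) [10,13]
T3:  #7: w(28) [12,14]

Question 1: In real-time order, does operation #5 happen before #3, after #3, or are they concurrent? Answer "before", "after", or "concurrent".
#5 spans [8,9], #3 spans [4,11]
the intervals overlap in both directions

concurrent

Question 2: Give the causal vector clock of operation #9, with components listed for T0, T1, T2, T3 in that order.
root op #7, invoked 12: fresh clock plus T3's own tick → (0, 0, 0, 1)
root op #4, invoked 6: fresh clock plus T2's own tick → (0, 0, 1, 0)
root op #3, invoked 4: fresh clock plus T1's own tick → (0, 1, 0, 0)
root op #1, invoked 1: fresh clock plus T0's own tick → (1, 0, 0, 0)
#2 (invocation 3): componentwise max over VC(#1)=(1, 0, 0, 0), +1 at T0, giving (2, 0, 0, 0)
#5 (invocation 8): componentwise max over VC(#3)=(0, 1, 0, 0), VC(#4)=(0, 0, 1, 0), +1 at T2, giving (0, 1, 2, 0)
#6 (invocation 10): componentwise max over VC(#5)=(0, 1, 2, 0), +1 at T2, giving (0, 1, 3, 0)
#8 (invocation 15): componentwise max over VC(#3)=(0, 1, 0, 0), VC(#6)=(0, 1, 3, 0), +1 at T1, giving (0, 2, 3, 0)
#9 (invocation 17): componentwise max over VC(#2)=(2, 0, 0, 0), VC(#6)=(0, 1, 3, 0), +1 at T0, giving (3, 1, 3, 0)
target: VC(#9) = (3, 1, 3, 0)

(3, 1, 3, 0)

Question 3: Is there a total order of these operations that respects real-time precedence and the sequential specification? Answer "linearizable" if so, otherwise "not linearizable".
a witness: #1, #2, #4, #3, #5, #7, #6, #8, #9
step 1: #1 r() → 6 — value 6
step 2: #2 r() → 6 — value 6
step 3: #4 w(99) — value 99
step 4: #3 w(10) — value 10
step 5: #5 r() → 10 — value 10
step 6: #7 w(28) — value 28
step 7: #6 w(85) — value 85
step 8: #8 r() → 85 — value 85
step 9: #9 r() → 85 — value 85

linearizable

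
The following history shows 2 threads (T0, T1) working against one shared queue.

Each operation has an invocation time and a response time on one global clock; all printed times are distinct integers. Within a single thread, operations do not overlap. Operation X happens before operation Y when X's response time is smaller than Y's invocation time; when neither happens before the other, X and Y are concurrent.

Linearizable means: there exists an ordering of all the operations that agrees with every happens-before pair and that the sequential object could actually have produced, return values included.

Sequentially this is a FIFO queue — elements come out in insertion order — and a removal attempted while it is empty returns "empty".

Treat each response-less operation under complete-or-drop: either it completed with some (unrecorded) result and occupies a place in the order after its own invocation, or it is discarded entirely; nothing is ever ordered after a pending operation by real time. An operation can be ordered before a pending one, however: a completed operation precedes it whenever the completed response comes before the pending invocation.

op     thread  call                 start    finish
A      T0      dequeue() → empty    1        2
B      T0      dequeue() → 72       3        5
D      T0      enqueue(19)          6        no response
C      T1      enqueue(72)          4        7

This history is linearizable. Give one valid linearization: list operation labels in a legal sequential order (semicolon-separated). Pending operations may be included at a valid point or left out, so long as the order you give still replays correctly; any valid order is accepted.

step 1: A dequeue() → empty — queue <>
step 2: C enqueue(72) — queue <72>
step 3: B dequeue() → 72 — queue <>

A; C; B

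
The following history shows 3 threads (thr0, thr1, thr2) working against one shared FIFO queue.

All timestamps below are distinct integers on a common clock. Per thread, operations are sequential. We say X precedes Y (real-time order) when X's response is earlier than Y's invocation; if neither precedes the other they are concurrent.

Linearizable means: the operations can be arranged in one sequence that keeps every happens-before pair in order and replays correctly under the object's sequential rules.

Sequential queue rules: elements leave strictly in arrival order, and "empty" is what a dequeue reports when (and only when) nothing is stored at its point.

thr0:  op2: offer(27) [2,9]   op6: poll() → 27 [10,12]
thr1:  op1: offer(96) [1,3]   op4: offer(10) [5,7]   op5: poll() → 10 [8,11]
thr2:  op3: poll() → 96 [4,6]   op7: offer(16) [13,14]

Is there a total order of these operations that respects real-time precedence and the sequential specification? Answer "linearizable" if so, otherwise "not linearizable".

witness order: op1, op2, op3, op4, op6, op5, op7
step 1: op1 offer(96) — queue <96>
step 2: op2 offer(27) — queue <96,27>
step 3: op3 poll() → 96 — queue <27>
step 4: op4 offer(10) — queue <27,10>
step 5: op6 poll() → 27 — queue <10>
step 6: op5 poll() → 10 — queue <>
step 7: op7 offer(16) — queue <16>

linearizable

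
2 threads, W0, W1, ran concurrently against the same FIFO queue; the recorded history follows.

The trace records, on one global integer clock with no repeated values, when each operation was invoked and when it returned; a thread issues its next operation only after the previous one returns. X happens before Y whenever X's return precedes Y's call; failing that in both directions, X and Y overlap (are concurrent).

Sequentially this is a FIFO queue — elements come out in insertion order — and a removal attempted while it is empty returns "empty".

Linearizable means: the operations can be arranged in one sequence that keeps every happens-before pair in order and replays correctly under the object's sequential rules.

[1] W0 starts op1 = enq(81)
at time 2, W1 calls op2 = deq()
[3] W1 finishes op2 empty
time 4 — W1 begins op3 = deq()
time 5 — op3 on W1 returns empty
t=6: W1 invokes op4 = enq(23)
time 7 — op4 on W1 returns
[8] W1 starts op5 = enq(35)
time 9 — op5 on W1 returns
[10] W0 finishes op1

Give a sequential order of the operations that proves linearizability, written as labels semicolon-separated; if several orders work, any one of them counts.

op2; op3; op1; op4; op5

after step 1 (op2 deq() → empty): queue <>
after step 2 (op3 deq() → empty): queue <>
after step 3 (op1 enq(81)): queue <81>
after step 4 (op4 enq(23)): queue <81,23>
after step 5 (op5 enq(35)): queue <81,23,35>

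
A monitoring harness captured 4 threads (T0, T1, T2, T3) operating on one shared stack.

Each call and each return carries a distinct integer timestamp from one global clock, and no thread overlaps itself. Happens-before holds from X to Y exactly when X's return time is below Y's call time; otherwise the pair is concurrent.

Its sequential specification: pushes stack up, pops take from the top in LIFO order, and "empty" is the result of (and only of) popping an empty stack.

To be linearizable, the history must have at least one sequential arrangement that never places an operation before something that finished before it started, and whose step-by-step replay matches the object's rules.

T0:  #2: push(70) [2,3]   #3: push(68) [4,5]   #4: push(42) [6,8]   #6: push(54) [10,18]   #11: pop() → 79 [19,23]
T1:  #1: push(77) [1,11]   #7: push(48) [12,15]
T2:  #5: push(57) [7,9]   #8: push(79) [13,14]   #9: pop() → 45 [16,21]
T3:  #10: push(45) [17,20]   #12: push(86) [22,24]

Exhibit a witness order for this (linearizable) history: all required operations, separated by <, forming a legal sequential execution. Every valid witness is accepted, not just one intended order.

after step 1 (#1 push(77)): stack <77>
after step 2 (#2 push(70)): stack <77,70>
after step 3 (#3 push(68)): stack <77,70,68>
after step 4 (#4 push(42)): stack <77,70,68,42>
after step 5 (#5 push(57)): stack <77,70,68,42,57>
after step 6 (#6 push(54)): stack <77,70,68,42,57,54>
after step 7 (#7 push(48)): stack <77,70,68,42,57,54,48>
after step 8 (#8 push(79)): stack <77,70,68,42,57,54,48,79>
after step 9 (#10 push(45)): stack <77,70,68,42,57,54,48,79,45>
after step 10 (#9 pop() → 45): stack <77,70,68,42,57,54,48,79>
after step 11 (#11 pop() → 79): stack <77,70,68,42,57,54,48>
after step 12 (#12 push(86)): stack <77,70,68,42,57,54,48,86>

#1 < #2 < #3 < #4 < #5 < #6 < #7 < #8 < #10 < #9 < #11 < #12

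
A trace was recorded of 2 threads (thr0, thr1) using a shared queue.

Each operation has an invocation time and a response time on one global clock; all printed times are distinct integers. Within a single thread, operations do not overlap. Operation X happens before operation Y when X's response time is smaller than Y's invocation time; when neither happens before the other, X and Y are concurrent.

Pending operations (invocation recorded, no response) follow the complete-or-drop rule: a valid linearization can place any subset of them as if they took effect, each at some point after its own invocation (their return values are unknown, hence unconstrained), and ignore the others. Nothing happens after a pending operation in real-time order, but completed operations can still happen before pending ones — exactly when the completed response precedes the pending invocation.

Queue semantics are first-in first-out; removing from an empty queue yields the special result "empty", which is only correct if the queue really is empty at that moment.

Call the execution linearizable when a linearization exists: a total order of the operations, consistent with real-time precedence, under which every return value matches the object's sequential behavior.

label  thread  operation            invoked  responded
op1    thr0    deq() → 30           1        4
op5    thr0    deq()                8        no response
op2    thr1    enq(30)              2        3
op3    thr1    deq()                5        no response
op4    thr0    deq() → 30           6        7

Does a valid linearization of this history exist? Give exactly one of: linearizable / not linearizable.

cut after 6 events: linearizable; cut after 7 events (op4 responds, time 7): not linearizable
real-time-consistent orders of the 3 completed operations: 2 — all fail the queue replay
completion choices over the 1 pending operation (op3) were checked; none helps
e.g. op1, op2, op4 (pending dropped): illegal at step 1, since op1 deq() → 30 cannot apply there
e.g. op2, op1, op4 (pending dropped): illegal at step 3, since op4 deq() → 30 cannot apply there

not linearizable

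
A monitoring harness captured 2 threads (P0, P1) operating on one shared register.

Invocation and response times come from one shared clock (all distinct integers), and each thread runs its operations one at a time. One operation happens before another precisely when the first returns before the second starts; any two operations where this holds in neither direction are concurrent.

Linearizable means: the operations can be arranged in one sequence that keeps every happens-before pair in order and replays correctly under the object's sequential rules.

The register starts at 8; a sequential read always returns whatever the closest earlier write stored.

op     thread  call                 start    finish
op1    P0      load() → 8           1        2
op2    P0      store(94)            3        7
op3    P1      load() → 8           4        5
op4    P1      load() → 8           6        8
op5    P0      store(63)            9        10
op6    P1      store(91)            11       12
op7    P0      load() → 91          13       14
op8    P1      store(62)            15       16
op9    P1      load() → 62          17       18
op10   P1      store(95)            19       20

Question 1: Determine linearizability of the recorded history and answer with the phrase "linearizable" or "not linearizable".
linearizable

one valid linearization: op1, op3, op4, op2, op5, op6, op7, op8, op9, op10
1. op1 load() → 8, leaving value 8
2. op3 load() → 8, leaving value 8
3. op4 load() → 8, leaving value 8
4. op2 store(94), leaving value 94
5. op5 store(63), leaving value 63
6. op6 store(91), leaving value 91
7. op7 load() → 91, leaving value 91
8. op8 store(62), leaving value 62
9. op9 load() → 62, leaving value 62
10. op10 store(95), leaving value 95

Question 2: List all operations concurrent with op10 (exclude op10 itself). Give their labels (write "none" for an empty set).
Answer: none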